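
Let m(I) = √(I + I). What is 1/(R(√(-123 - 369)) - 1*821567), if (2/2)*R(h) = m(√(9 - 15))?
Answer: -1/(821567 - 2^(¾)*3^(¼)*√I) ≈ -1.2172e-6 - 2.3187e-12*I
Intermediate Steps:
m(I) = √2*√I (m(I) = √(2*I) = √2*√I)
R(h) = 2^(¾)*3^(¼)*√I (R(h) = √2*√(√(9 - 15)) = √2*√(√(-6)) = √2*√(I*√6) = √2*(6^(¼)*√I) = 2^(¾)*3^(¼)*√I)
1/(R(√(-123 - 369)) - 1*821567) = 1/(2^(¾)*3^(¼)*√I - 1*821567) = 1/(2^(¾)*3^(¼)*√I - 821567) = 1/(-821567 + 2^(¾)*3^(¼)*√I)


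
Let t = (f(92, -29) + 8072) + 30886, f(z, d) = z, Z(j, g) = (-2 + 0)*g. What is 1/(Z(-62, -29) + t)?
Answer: 1/39108 ≈ 2.5570e-5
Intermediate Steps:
Z(j, g) = -2*g
t = 39050 (t = (92 + 8072) + 30886 = 8164 + 30886 = 39050)
1/(Z(-62, -29) + t) = 1/(-2*(-29) + 39050) = 1/(58 + 39050) = 1/39108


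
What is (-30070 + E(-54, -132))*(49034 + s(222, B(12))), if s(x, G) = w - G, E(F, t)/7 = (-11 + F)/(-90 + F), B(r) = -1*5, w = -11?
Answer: -53068213625/36 ≈ -1.4741e+9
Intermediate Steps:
B(r) = -5
E(F, t) = 7*(-11 + F)/(-90 + F) (E(F, t) = 7*((-11 + F)/(-90 + F)) = 7*(-11 + F)/(-90 + F))
s(x, G) = -11 - G
(-30070 + E(-54, -132))*(49034 + s(222, B(12))) = (-30070 + 7*(-11 - 54)/(-90 - 54))*(49034 + (-11 - 1*(-5))) = (-30070 + 7*(-65)/(-144))*(49034 + (-11 + 5)) = (-30070 + 7*(-1/144)*(-65))*(49034 - 6) = (-30070 + 455/144)*49028 = -4329625/144*49028 = -53068213625/36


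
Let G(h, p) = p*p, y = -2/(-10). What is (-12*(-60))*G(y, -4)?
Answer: 11520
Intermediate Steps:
y = ⅕ (y = -2*(-⅒) = ⅕ ≈ 0.20000)
G(h, p) = p²
(-12*(-60))*G(y, -4) = -12*(-60)*(-4)² = 720*16 = 11520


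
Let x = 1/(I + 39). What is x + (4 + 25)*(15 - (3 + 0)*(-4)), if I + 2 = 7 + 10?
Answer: 42283/54 ≈ 783.02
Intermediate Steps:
I = 15 (I = -2 + (7 + 10) = -2 + 17 = 15)
x = 1/54 (x = 1/(15 + 39) = 1/54 ≈ 0.018519)
x + (4 + 25)*(15 - (3 + 0)*(-4)) = 1/54 + (4 + 25)*(15 - (3 + 0)*(-4)) = 1/54 + 29*(15 - 3*(-4)) = 1/54 + 29*(15 - 1*(-12)) = 1/54 + 29*(15 + 12) = 1/54 + 29*27 = 1/54 + 783 = 42283/54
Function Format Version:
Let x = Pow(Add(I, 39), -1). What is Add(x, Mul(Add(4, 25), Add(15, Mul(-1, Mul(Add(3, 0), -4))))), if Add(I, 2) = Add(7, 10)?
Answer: Rational(42283, 54) ≈ 783.02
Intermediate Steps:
I = 15 (I = Add(-2, Add(7, 10)) = Add(-2, 17) = 15)
x = Rational(1, 54) (x = Pow(Add(15, 39), -1) = Pow(54, -1) = Rational(1, 54) ≈ 0.018519)
Add(x, Mul(Add(4, 25), Add(15, Mul(-1, Mul(Add(3, 0), -4))))) = Add(Rational(1, 54), Mul(Add(4, 25), Add(15, Mul(-1, Mul(Add(3, 0), -4))))) = Add(Rational(1, 54), Mul(29, Add(15, Mul(-1, Mul(3, -4))))) = Add(Rational(1, 54), Mul(29, Add(15, Mul(-1, -12)))) = Add(Rational(1, 54), Mul(29, Add(15, 12))) = Add(Rational(1, 54), Mul(29, 27)) = Add(Rational(1, 54), 783) = Rational(42283, 54)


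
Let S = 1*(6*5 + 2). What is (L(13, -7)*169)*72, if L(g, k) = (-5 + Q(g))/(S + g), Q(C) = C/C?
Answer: -5408/5 ≈ -1081.6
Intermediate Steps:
Q(C) = 1
S = 32 (S = 1*(30 + 2) = 1*32 = 32)
L(g, k) = -4/(32 + g) (L(g, k) = (-5 + 1)/(32 + g) = -4/(32 + g))
(L(13, -7)*169)*72 = (-4/(32 + 13)*169)*72 = (-4/45*169)*72 = (-4*1/45*169)*72 = -4/45*169*72 = -676/45*72 = -5408/5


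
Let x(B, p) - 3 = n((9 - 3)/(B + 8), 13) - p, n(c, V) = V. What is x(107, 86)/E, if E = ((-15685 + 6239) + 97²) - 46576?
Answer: 10/6659 ≈ 0.0015017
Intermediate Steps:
E = -46613 (E = (-9446 + 9409) - 46576 = -37 - 46576 = -46613)
x(B, p) = 16 - p (x(B, p) = 3 + (13 - p) = 16 - p)
x(107, 86)/E = (16 - 1*86)/(-46613) = (16 - 86)*(-1/46613) = -70*(-1/46613) = 10/6659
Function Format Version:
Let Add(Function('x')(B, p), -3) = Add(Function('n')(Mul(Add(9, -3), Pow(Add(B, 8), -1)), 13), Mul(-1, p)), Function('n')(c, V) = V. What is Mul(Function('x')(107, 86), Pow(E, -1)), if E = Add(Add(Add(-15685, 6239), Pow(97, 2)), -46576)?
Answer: Rational(10, 6659) ≈ 0.0015017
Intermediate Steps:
E = -46613 (E = Add(Add(-9446, 9409), -46576) = Add(-37, -46576) = -46613)
Function('x')(B, p) = Add(16, Mul(-1, p)) (Function('x')(B, p) = Add(3, Add(13, Mul(-1, p))) = Add(16, Mul(-1, p)))
Mul(Function('x')(107, 86), Pow(E, -1)) = Mul(Add(16, Mul(-1, 86)), Pow(-46613, -1)) = Mul(Add(16, -86), Rational(-1, 46613)) = Mul(-70, Rational(-1, 46613)) = Rational(10, 6659)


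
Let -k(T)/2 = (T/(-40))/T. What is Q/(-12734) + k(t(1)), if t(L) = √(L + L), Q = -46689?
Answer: 473257/127340 ≈ 3.7165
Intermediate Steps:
t(L) = √2*√L (t(L) = √(2*L) = √2*√L)
k(T) = 1/20 (k(T) = -2*T/(-40)/T = -2*T*(-1/40)/T = -2*(-T/40)/T = -2*(-1/40) = 1/20)
Q/(-12734) + k(t(1)) = -46689/(-12734) + 1/20 = -46689*(-1/12734) + 1/20 = 46689/12734 + 1/20 = 473257/127340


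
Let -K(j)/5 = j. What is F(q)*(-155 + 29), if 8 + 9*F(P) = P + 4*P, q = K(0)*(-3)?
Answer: 112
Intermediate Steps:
K(j) = -5*j
q = 0 (q = -5*0*(-3) = 0*(-3) = 0)
F(P) = -8/9 + 5*P/9 (F(P) = -8/9 + (P + 4*P)/9 = -8/9 + (5*P)/9 = -8/9 + 5*P/9)
F(q)*(-155 + 29) = (-8/9 + (5/9)*0)*(-155 + 29) = (-8/9 + 0)*(-126) = -8/9*(-126) = 112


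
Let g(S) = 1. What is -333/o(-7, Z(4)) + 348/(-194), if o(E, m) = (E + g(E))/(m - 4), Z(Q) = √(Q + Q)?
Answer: -21708/97 + 111*√2 ≈ -66.816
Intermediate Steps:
Z(Q) = √2*√Q (Z(Q) = √(2*Q) = √2*√Q)
o(E, m) = (1 + E)/(-4 + m) (o(E, m) = (E + 1)/(m - 4) = (1 + E)/(-4 + m))
-333/o(-7, Z(4)) + 348/(-194) = -333*(-4 + √2*√4)/(1 - 7) + 348/(-194) = -(222 - 111*√2) + 348*(-1/194) = -(222 - 111*√2) - 174/97 = -333*(⅔ - √2/3) - 174/97 = (-222 + 111*√2) - 174/97 = -21708/97 + 111*√2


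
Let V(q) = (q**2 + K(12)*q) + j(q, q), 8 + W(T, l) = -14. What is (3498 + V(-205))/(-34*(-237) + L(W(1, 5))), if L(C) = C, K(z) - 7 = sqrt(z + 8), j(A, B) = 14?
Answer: 22051/4018 - 5*sqrt(5)/98 ≈ 5.3740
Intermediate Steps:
K(z) = 7 + sqrt(8 + z) (K(z) = 7 + sqrt(z + 8) = 7 + sqrt(8 + z))
W(T, l) = -22 (W(T, l) = -8 - 14 = -22)
V(q) = 14 + q**2 + q*(7 + 2*sqrt(5)) (V(q) = (q**2 + (7 + sqrt(8 + 12))*q) + 14 = (q**2 + (7 + sqrt(20))*q) + 14 = (q**2 + (7 + 2*sqrt(5))*q) + 14 = (q**2 + q*(7 + 2*sqrt(5))) + 14 = 14 + q**2 + q*(7 + 2*sqrt(5)))
(3498 + V(-205))/(-34*(-237) + L(W(1, 5))) = (3498 + (14 + (-205)**2 - 205*(7 + 2*sqrt(5))))/(-34*(-237) - 22) = (3498 + (14 + 42025 + (-1435 - 410*sqrt(5))))/(8058 - 22) = (3498 + (40604 - 410*sqrt(5)))/8036 = (44102 - 410*sqrt(5))*(1/8036) = 22051/4018 - 5*sqrt(5)/98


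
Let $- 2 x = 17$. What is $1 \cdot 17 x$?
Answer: $- \frac{289}{2} \approx -144.5$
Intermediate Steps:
$x = - \frac{17}{2}$ ($x = \left(- \frac{1}{2}\right) 17 = - \frac{17}{2} \approx -8.5$)
$1 \cdot 17 x = 1 \cdot 17 \left(- \frac{17}{2}\right) = 17 \left(- \frac{17}{2}\right) = - \frac{289}{2}$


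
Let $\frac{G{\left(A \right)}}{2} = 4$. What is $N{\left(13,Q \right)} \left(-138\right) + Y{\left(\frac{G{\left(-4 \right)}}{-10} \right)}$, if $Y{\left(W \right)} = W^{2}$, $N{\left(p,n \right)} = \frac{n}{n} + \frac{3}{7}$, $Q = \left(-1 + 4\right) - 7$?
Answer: $- \frac{34388}{175} \approx -196.5$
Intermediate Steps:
$Q = -4$ ($Q = 3 - 7 = -4$)
$G{\left(A \right)} = 8$ ($G{\left(A \right)} = 2 \cdot 4 = 8$)
$N{\left(p,n \right)} = \frac{10}{7}$ ($N{\left(p,n \right)} = 1 + 3 \cdot \frac{1}{7} = 1 + \frac{3}{7} = \frac{10}{7}$)
$N{\left(13,Q \right)} \left(-138\right) + Y{\left(\frac{G{\left(-4 \right)}}{-10} \right)} = \frac{10}{7} \left(-138\right) + \left(\frac{8}{-10}\right)^{2} = - \frac{1380}{7} + \left(8 \left(- \frac{1}{10}\right)\right)^{2} = - \frac{1380}{7} + \left(- \frac{4}{5}\right)^{2} = - \frac{1380}{7} + \frac{16}{25} = - \frac{34388}{175}$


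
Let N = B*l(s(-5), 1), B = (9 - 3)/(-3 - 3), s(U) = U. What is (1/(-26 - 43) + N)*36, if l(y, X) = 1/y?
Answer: 768/115 ≈ 6.6783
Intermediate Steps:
B = -1 (B = 6/(-6) = 6*(-1/6) = -1)
N = 1/5 (N = -1/(-5) = -1*(-1/5) = 1/5 ≈ 0.20000)
(1/(-26 - 43) + N)*36 = (1/(-26 - 43) + 1/5)*36 = (1/(-69) + 1/5)*36 = (-1/69 + 1/5)*36 = (64/345)*36 = 768/115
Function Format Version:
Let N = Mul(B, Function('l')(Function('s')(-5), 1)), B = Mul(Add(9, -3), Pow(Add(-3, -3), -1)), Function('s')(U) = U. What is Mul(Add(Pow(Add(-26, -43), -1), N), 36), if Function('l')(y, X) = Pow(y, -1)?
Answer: Rational(768, 115) ≈ 6.6783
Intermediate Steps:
B = -1 (B = Mul(6, Pow(-6, -1)) = Mul(6, Rational(-1, 6)) = -1)
N = Rational(1, 5) (N = Mul(-1, Pow(-5, -1)) = Mul(-1, Rational(-1, 5)) = Rational(1, 5) ≈ 0.20000)
Mul(Add(Pow(Add(-26, -43), -1), N), 36) = Mul(Add(Pow(Add(-26, -43), -1), Rational(1, 5)), 36) = Mul(Add(Pow(-69, -1), Rational(1, 5)), 36) = Mul(Add(Rational(-1, 69), Rational(1, 5)), 36) = Mul(Rational(64, 345), 36) = Rational(768, 115)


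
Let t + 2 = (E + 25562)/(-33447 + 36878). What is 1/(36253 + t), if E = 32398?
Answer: 3431/124435141 ≈ 2.7573e-5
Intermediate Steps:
t = 51098/3431 (t = -2 + (32398 + 25562)/(-33447 + 36878) = -2 + 57960/3431 = 51098/3431 ≈ 14.893)
1/(36253 + t) = 1/(36253 + 51098/3431) = 1/(124435141/3431) = 3431/124435141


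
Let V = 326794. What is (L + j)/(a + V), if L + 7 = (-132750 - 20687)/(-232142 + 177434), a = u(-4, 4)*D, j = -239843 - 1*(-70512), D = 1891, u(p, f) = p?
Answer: -9263989867/17464434840 ≈ -0.53045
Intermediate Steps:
j = -169331 (j = -239843 + 70512 = -169331)
a = -7564 (a = -4*1891 = -7564)
L = -229519/54708 (L = -7 + (-132750 - 20687)/(-232142 + 177434) = -7 - 153437/(-54708) = -7 - 153437*(-1/54708) = -7 + 153437/54708 = -229519/54708 ≈ -4.1953)
(L + j)/(a + V) = (-229519/54708 - 169331)/(-7564 + 326794) = -9263989867/54708/319230 = -9263989867/54708*1/319230 = -9263989867/17464434840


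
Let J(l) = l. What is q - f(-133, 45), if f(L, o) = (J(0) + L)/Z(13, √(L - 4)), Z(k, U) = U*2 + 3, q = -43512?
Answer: 7*(-12432*√137 + 18629*I)/(-3*I + 2*√137) ≈ -43511.0 - 5.5897*I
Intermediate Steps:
Z(k, U) = 3 + 2*U (Z(k, U) = 2*U + 3 = 3 + 2*U)
f(L, o) = L/(3 + 2*√(-4 + L)) (f(L, o) = (0 + L)/(3 + 2*√(L - 4)) = L/(3 + 2*√(-4 + L)))
q - f(-133, 45) = -43512 - (-133)/(3 + 2*√(-4 - 133)) = -43512 - (-133)/(3 + 2*√(-137)) = -43512 - (-133)/(3 + 2*(I*√137)) = -43512 - (-133)/(3 + 2*I*√137) = -43512 + 133/(3 + 2*I*√137)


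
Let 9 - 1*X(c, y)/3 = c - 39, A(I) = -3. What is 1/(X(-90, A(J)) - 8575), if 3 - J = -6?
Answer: -1/8161 ≈ -0.00012253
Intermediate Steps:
J = 9 (J = 3 - 1*(-6) = 3 + 6 = 9)
X(c, y) = 144 - 3*c (X(c, y) = 27 - 3*(c - 39) = 27 - 3*(-39 + c) = 27 + (117 - 3*c) = 144 - 3*c)
1/(X(-90, A(J)) - 8575) = 1/((144 - 3*(-90)) - 8575) = 1/((144 + 270) - 8575) = 1/(414 - 8575) = 1/(-8161) = -1/8161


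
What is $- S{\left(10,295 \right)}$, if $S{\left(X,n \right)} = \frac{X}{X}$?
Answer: $-1$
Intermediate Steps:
$S{\left(X,n \right)} = 1$
$- S{\left(10,295 \right)} = \left(-1\right) 1 = -1$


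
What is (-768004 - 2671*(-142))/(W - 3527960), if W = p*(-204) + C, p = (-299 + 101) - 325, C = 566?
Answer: 64787/570117 ≈ 0.11364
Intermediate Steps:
p = -523 (p = -198 - 325 = -523)
W = 107258 (W = -523*(-204) + 566 = 106692 + 566 = 107258)
(-768004 - 2671*(-142))/(W - 3527960) = (-768004 - 2671*(-142))/(107258 - 3527960) = (-768004 + 379282)/(-3420702) = -388722*(-1/3420702) = 64787/570117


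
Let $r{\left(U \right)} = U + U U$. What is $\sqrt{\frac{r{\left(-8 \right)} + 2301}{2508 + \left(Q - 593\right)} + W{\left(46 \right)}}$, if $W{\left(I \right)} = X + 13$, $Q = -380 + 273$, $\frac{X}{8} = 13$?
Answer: $\frac{\sqrt{24169909}}{452} \approx 10.877$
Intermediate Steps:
$X = 104$ ($X = 8 \cdot 13 = 104$)
$r{\left(U \right)} = U + U^{2}$
$Q = -107$
$W{\left(I \right)} = 117$ ($W{\left(I \right)} = 104 + 13 = 117$)
$\sqrt{\frac{r{\left(-8 \right)} + 2301}{2508 + \left(Q - 593\right)} + W{\left(46 \right)}} = \sqrt{\frac{- 8 \left(1 - 8\right) + 2301}{2508 - 700} + 117} = \sqrt{\frac{\left(-8\right) \left(-7\right) + 2301}{2508 - 700} + 117} = \sqrt{\frac{56 + 2301}{2508 - 700} + 117} = \sqrt{\frac{2357}{1808} + 117} = \sqrt{\frac{213893}{1808}} = \frac{\sqrt{24169909}}{452}$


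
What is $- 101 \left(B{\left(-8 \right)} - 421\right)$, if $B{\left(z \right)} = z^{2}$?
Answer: $36057$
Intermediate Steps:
$- 101 \left(B{\left(-8 \right)} - 421\right) = - 101 \left(\left(-8\right)^{2} - 421\right) = - 101 \left(64 - 421\right) = \left(-101\right) \left(-357\right) = 36057$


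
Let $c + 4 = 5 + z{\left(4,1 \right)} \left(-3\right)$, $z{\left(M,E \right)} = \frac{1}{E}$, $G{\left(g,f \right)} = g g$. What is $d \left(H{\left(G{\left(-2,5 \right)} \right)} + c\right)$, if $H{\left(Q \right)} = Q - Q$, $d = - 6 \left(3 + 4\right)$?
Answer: $84$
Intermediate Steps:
$G{\left(g,f \right)} = g^{2}$
$d = -42$ ($d = \left(-6\right) 7 = -42$)
$H{\left(Q \right)} = 0$
$c = -2$ ($c = -4 + \left(5 + 1^{-1} \left(-3\right)\right) = -4 + \left(5 + 1 \left(-3\right)\right) = -4 + \left(5 - 3\right) = -4 + 2 = -2$)
$d \left(H{\left(G{\left(-2,5 \right)} \right)} + c\right) = - 42 \left(0 - 2\right) = \left(-42\right) \left(-2\right) = 84$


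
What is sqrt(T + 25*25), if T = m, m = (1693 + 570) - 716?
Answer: 2*sqrt(543) ≈ 46.605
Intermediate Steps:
m = 1547 (m = 2263 - 716 = 1547)
T = 1547
sqrt(T + 25*25) = sqrt(1547 + 25*25) = sqrt(1547 + 625) = sqrt(2172) = 2*sqrt(543)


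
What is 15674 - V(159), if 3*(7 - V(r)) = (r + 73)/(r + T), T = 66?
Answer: 10575457/675 ≈ 15667.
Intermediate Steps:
V(r) = 7 - (73 + r)/(3*(66 + r)) (V(r) = 7 - (r + 73)/(3*(r + 66)) = 7 - (73 + r)/(3*(66 + r)))
15674 - V(159) = 15674 - (1313 + 20*159)/(3*(66 + 159)) = 15674 - (1313 + 3180)/(3*225) = 15674 - 4493/(3*225) = 15674 - 1*4493/675 = 15674 - 4493/675 = 10575457/675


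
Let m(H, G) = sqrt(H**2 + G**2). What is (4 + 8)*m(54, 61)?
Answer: 12*sqrt(6637) ≈ 977.61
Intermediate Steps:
m(H, G) = sqrt(G**2 + H**2)
(4 + 8)*m(54, 61) = (4 + 8)*sqrt(61**2 + 54**2) = 12*sqrt(3721 + 2916) = 12*sqrt(6637)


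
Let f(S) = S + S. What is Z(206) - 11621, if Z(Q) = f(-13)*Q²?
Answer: -1114957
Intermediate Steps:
f(S) = 2*S
Z(Q) = -26*Q² (Z(Q) = (2*(-13))*Q² = -26*Q²)
Z(206) - 11621 = -26*206² - 11621 = -26*42436 - 11621 = -1103336 - 11621 = -1114957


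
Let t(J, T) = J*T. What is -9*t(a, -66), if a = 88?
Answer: 52272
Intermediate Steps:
-9*t(a, -66) = -792*(-66) = -9*(-5808) = 52272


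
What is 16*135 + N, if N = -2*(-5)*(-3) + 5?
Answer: 2135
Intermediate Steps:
N = -25 (N = 10*(-3) + 5 = -30 + 5 = -25)
16*135 + N = 16*135 - 25 = 2160 - 25 = 2135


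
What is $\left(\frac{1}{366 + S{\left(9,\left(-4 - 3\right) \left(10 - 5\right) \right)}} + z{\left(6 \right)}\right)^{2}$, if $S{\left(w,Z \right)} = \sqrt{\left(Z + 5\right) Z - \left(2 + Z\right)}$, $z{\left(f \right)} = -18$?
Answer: $\frac{1906181752729}{5885078043} + \frac{30290408 \sqrt{3}}{5885078043} \approx 323.91$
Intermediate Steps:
$S{\left(w,Z \right)} = \sqrt{-2 - Z + Z \left(5 + Z\right)}$ ($S{\left(w,Z \right)} = \sqrt{\left(5 + Z\right) Z - \left(2 + Z\right)} = \sqrt{Z \left(5 + Z\right) - \left(2 + Z\right)} = \sqrt{-2 - Z + Z \left(5 + Z\right)}$)
$\left(\frac{1}{366 + S{\left(9,\left(-4 - 3\right) \left(10 - 5\right) \right)}} + z{\left(6 \right)}\right)^{2} = \left(\frac{1}{366 + \sqrt{-2 + \left(\left(-4 - 3\right) \left(10 - 5\right)\right)^{2} + 4 \left(-4 - 3\right) \left(10 - 5\right)}} - 18\right)^{2} = \left(\frac{1}{366 + \sqrt{-2 + \left(\left(-7\right) 5\right)^{2} + 4 \left(\left(-7\right) 5\right)}} - 18\right)^{2} = \left(\frac{1}{366 + \sqrt{-2 + \left(-35\right)^{2} + 4 \left(-35\right)}} - 18\right)^{2} = \left(\frac{1}{366 + \sqrt{-2 + 1225 - 140}} - 18\right)^{2} = \left(\frac{1}{366 + \sqrt{1083}} - 18\right)^{2} = \left(\frac{1}{366 + 19 \sqrt{3}} - 18\right)^{2} = \left(-18 + \frac{1}{366 + 19 \sqrt{3}}\right)^{2}$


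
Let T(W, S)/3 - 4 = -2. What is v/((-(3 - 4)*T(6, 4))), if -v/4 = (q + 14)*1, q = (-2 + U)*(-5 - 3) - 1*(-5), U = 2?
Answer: -38/3 ≈ -12.667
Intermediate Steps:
T(W, S) = 6 (T(W, S) = 12 + 3*(-2) = 12 - 6 = 6)
q = 5 (q = (-2 + 2)*(-5 - 3) - 1*(-5) = 0*(-8) + 5 = 0 + 5 = 5)
v = -76 (v = -4*(5 + 14) = -76 ≈ -76.000)
v/((-(3 - 4)*T(6, 4))) = -76*(-1/(6*(3 - 4))) = -76/((-(-1)*6)) = -76/((-1*(-6))) = -76/6 = -76*⅙ = -38/3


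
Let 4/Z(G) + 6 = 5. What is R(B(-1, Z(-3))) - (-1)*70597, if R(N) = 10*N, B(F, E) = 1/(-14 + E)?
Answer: 635368/9 ≈ 70597.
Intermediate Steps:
Z(G) = -4 (Z(G) = 4/(-6 + 5) = 4/(-1) = 4*(-1) = -4)
R(B(-1, Z(-3))) - (-1)*70597 = 10/(-14 - 4) - (-1)*70597 = 10/(-18) - 1*(-70597) = 10*(-1/18) + 70597 = -5/9 + 70597 = 635368/9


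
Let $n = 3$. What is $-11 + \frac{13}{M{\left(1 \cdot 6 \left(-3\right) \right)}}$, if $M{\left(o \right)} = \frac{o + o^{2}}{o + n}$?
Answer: $- \frac{1187}{102} \approx -11.637$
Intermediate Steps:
$M{\left(o \right)} = \frac{o + o^{2}}{3 + o}$ ($M{\left(o \right)} = \frac{o + o^{2}}{o + 3} = \frac{o + o^{2}}{3 + o}$)
$-11 + \frac{13}{M{\left(1 \cdot 6 \left(-3\right) \right)}} = -11 + \frac{13}{1 \cdot 6 \left(-3\right) \frac{1}{3 + 1 \cdot 6 \left(-3\right)} \left(1 + 1 \cdot 6 \left(-3\right)\right)} = -11 + \frac{13}{6 \left(-3\right) \frac{1}{3 + 6 \left(-3\right)} \left(1 + 6 \left(-3\right)\right)} = -11 + \frac{13}{\left(-18\right) \frac{1}{3 - 18} \left(1 - 18\right)} = -11 + \frac{13}{\left(-18\right) \frac{1}{-15} \left(-17\right)} = -11 + \frac{13}{\left(-18\right) \left(- \frac{1}{15}\right) \left(-17\right)} = -11 + \frac{13}{- \frac{102}{5}} = -11 + 13 \left(- \frac{5}{102}\right) = -11 - \frac{65}{102} = - \frac{1187}{102}$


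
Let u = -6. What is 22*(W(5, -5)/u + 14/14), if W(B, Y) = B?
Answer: 11/3 ≈ 3.6667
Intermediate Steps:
22*(W(5, -5)/u + 14/14) = 22*(5/(-6) + 14/14) = 22*(5*(-⅙) + 14*(1/14)) = 22*(-⅚ + 1) = 22*(⅙) = 11/3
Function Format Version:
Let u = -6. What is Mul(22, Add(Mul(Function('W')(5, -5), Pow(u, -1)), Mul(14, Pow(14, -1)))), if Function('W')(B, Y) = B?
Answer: Rational(11, 3) ≈ 3.6667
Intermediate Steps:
Mul(22, Add(Mul(Function('W')(5, -5), Pow(u, -1)), Mul(14, Pow(14, -1)))) = Mul(22, Add(Mul(5, Pow(-6, -1)), Mul(14, Pow(14, -1)))) = Mul(22, Add(Mul(5, Rational(-1, 6)), Mul(14, Rational(1, 14)))) = Mul(22, Add(Rational(-5, 6), 1)) = Mul(22, Rational(1, 6)) = Rational(11, 3)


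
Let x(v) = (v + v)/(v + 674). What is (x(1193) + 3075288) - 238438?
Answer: 5296401336/1867 ≈ 2.8369e+6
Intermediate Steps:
x(v) = 2*v/(674 + v) (x(v) = (2*v)/(674 + v) = 2*v/(674 + v))
(x(1193) + 3075288) - 238438 = (2*1193/(674 + 1193) + 3075288) - 238438 = (2*1193/1867 + 3075288) - 238438 = (2*1193*(1/1867) + 3075288) - 238438 = (2386/1867 + 3075288) - 238438 = 5741565082/1867 - 238438 = 5296401336/1867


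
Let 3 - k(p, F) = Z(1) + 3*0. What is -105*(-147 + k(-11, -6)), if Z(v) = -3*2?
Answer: 14490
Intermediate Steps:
Z(v) = -6
k(p, F) = 9 (k(p, F) = 3 - (-6 + 3*0) = 3 - (-6 + 0) = 3 - 1*(-6) = 3 + 6 = 9)
-105*(-147 + k(-11, -6)) = -105*(-147 + 9) = -105*(-138) = 14490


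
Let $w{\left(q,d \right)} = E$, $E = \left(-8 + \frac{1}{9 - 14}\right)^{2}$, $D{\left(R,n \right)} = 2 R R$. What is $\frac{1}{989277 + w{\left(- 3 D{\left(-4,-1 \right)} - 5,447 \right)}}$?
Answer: $\frac{25}{24733606} \approx 1.0108 \cdot 10^{-6}$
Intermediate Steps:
$D{\left(R,n \right)} = 2 R^{2}$
$E = \frac{1681}{25}$ ($E = \left(-8 + \frac{1}{-5}\right)^{2} = \left(-8 - \frac{1}{5}\right)^{2} = \left(- \frac{41}{5}\right)^{2} = \frac{1681}{25} \approx 67.24$)
$w{\left(q,d \right)} = \frac{1681}{25}$
$\frac{1}{989277 + w{\left(- 3 D{\left(-4,-1 \right)} - 5,447 \right)}} = \frac{1}{989277 + \frac{1681}{25}} = \frac{1}{\frac{24733606}{25}} = \frac{25}{24733606}$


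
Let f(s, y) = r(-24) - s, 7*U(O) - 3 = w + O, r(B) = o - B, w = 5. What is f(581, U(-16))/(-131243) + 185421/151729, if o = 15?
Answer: 24417445421/19913369147 ≈ 1.2262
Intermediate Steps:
r(B) = 15 - B
U(O) = 8/7 + O/7 (U(O) = 3/7 + (5 + O)/7 = 3/7 + (5/7 + O/7) = 8/7 + O/7)
f(s, y) = 39 - s (f(s, y) = (15 - 1*(-24)) - s = (15 + 24) - s = 39 - s)
f(581, U(-16))/(-131243) + 185421/151729 = (39 - 1*581)/(-131243) + 185421/151729 = (39 - 581)*(-1/131243) + 185421*(1/151729) = -542*(-1/131243) + 185421/151729 = 542/131243 + 185421/151729 = 24417445421/19913369147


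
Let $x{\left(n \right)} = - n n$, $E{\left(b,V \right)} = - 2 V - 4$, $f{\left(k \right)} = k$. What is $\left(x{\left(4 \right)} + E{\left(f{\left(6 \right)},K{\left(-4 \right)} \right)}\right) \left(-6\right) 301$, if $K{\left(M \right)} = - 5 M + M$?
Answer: $93912$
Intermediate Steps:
$K{\left(M \right)} = - 4 M$
$E{\left(b,V \right)} = -4 - 2 V$
$x{\left(n \right)} = - n^{2}$
$\left(x{\left(4 \right)} + E{\left(f{\left(6 \right)},K{\left(-4 \right)} \right)}\right) \left(-6\right) 301 = \left(- 4^{2} - \left(4 + 2 \left(\left(-4\right) \left(-4\right)\right)\right)\right) \left(-6\right) 301 = \left(\left(-1\right) 16 - 36\right) \left(-6\right) 301 = \left(-16 - 36\right) \left(-6\right) 301 = \left(-52\right) \left(-6\right) 301 = 312 \cdot 301 = 93912$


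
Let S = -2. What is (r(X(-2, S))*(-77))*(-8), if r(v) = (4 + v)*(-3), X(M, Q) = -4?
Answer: 0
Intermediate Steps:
r(v) = -12 - 3*v
(r(X(-2, S))*(-77))*(-8) = ((-12 - 3*(-4))*(-77))*(-8) = ((-12 + 12)*(-77))*(-8) = (0*(-77))*(-8) = 0*(-8) = 0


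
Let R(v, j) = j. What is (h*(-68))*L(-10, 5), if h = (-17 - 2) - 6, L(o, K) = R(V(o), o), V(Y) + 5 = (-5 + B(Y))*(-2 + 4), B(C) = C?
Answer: -17000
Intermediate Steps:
V(Y) = -15 + 2*Y (V(Y) = -5 + (-5 + Y)*(-2 + 4) = -5 + (-5 + Y)*2 = -5 + (-10 + 2*Y) = -15 + 2*Y)
L(o, K) = o
h = -25 (h = -19 - 6 = -25)
(h*(-68))*L(-10, 5) = -25*(-68)*(-10) = 1700*(-10) = -17000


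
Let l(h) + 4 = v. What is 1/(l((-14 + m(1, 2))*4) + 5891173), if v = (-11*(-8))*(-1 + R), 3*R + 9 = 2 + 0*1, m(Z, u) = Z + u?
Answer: 3/17672627 ≈ 1.6975e-7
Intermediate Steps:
R = -7/3 (R = -3 + (2 + 0*1)/3 = -3 + (2 + 0)/3 = -3 + (1/3)*2 = -3 + 2/3 = -7/3 ≈ -2.3333)
v = -880/3 (v = (-11*(-8))*(-1 - 7/3) = 88*(-10/3) = -880/3 ≈ -293.33)
l(h) = -892/3 (l(h) = -4 - 880/3 = -892/3)
1/(l((-14 + m(1, 2))*4) + 5891173) = 1/(-892/3 + 5891173) = 1/(17672627/3) = 3/17672627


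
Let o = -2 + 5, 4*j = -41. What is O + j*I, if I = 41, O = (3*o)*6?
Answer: -1465/4 ≈ -366.25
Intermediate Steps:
j = -41/4 (j = (1/4)*(-41) = -41/4 ≈ -10.250)
o = 3
O = 54 (O = (3*3)*6 = 9*6 = 54)
O + j*I = 54 - 41/4*41 = 54 - 1681/4 = -1465/4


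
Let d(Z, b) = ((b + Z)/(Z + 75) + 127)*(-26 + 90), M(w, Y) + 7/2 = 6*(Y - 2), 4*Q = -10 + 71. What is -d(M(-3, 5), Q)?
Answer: -1458720/179 ≈ -8149.3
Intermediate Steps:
Q = 61/4 (Q = (-10 + 71)/4 = (¼)*61 = 61/4 ≈ 15.250)
M(w, Y) = -31/2 + 6*Y (M(w, Y) = -7/2 + 6*(Y - 2) = -7/2 + 6*(-2 + Y) = -7/2 + (-12 + 6*Y) = -31/2 + 6*Y)
d(Z, b) = 8128 + 64*(Z + b)/(75 + Z) (d(Z, b) = ((Z + b)/(75 + Z) + 127)*64 = (127 + (Z + b)/(75 + Z))*64 = 8128 + 64*(Z + b)/(75 + Z))
-d(M(-3, 5), Q) = -64*(9525 + 61/4 + 128*(-31/2 + 6*5))/(75 + (-31/2 + 6*5)) = -64*(9525 + 61/4 + 128*(-31/2 + 30))/(75 + (-31/2 + 30)) = -64*(9525 + 61/4 + 128*(29/2))/(75 + 29/2) = -64*(9525 + 61/4 + 1856)/179/2 = -64*2*45585/(179*4) = -1*1458720/179 = -1458720/179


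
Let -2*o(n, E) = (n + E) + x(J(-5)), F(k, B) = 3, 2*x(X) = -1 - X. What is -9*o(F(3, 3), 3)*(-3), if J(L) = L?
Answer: -108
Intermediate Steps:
x(X) = -½ - X/2 (x(X) = (-1 - X)/2 = -½ - X/2)
o(n, E) = -1 - E/2 - n/2 (o(n, E) = -((n + E) + (-½ - ½*(-5)))/2 = -((E + n) + (-½ + 5/2))/2 = -((E + n) + 2)/2 = -(2 + E + n)/2 = -1 - E/2 - n/2)
-9*o(F(3, 3), 3)*(-3) = -9*(-1 - ½*3 - ½*3)*(-3) = -9*(-1 - 3/2 - 3/2)*(-3) = -9*(-4)*(-3) = 36*(-3) = -108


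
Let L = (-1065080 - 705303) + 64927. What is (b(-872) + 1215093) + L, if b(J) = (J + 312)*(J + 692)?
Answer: -389563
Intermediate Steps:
L = -1705456 (L = -1770383 + 64927 = -1705456)
b(J) = (312 + J)*(692 + J)
(b(-872) + 1215093) + L = ((215904 + (-872)² + 1004*(-872)) + 1215093) - 1705456 = ((215904 + 760384 - 875488) + 1215093) - 1705456 = (100800 + 1215093) - 1705456 = 1315893 - 1705456 = -389563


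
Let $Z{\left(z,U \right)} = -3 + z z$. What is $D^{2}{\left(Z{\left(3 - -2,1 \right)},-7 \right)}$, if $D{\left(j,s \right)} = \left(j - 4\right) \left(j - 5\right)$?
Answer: $93636$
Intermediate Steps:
$Z{\left(z,U \right)} = -3 + z^{2}$
$D{\left(j,s \right)} = \left(-5 + j\right) \left(-4 + j\right)$ ($D{\left(j,s \right)} = \left(-4 + j\right) \left(-5 + j\right) = \left(-5 + j\right) \left(-4 + j\right)$)
$D^{2}{\left(Z{\left(3 - -2,1 \right)},-7 \right)} = \left(20 + \left(-3 + \left(3 - -2\right)^{2}\right)^{2} - 9 \left(-3 + \left(3 - -2\right)^{2}\right)\right)^{2} = \left(20 + \left(-3 + \left(3 + 2\right)^{2}\right)^{2} - 9 \left(-3 + \left(3 + 2\right)^{2}\right)\right)^{2} = \left(20 + \left(-3 + 5^{2}\right)^{2} - 9 \left(-3 + 5^{2}\right)\right)^{2} = \left(20 + \left(-3 + 25\right)^{2} - 9 \left(-3 + 25\right)\right)^{2} = \left(20 + 22^{2} - 198\right)^{2} = \left(20 + 484 - 198\right)^{2} = 306^{2} = 93636$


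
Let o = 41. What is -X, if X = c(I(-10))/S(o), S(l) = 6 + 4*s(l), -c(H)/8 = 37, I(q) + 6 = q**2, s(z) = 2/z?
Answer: 6068/127 ≈ 47.780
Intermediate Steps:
I(q) = -6 + q**2
c(H) = -296 (c(H) = -8*37 = -296)
S(l) = 6 + 8/l (S(l) = 6 + 4*(2/l) = 6 + 8/l)
X = -6068/127 (X = -296/(6 + 8/41) = -296/254/41 = -296*41/254 = -6068/127 ≈ -47.780)
-X = -1*(-6068/127) = 6068/127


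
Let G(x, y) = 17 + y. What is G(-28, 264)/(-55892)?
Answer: -281/55892 ≈ -0.0050276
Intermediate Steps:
G(-28, 264)/(-55892) = (17 + 264)/(-55892) = 281*(-1/55892) = -281/55892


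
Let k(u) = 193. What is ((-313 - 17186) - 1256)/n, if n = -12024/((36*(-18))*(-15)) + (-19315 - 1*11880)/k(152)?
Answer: 488661525/4243556 ≈ 115.15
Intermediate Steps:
n = -4243556/26055 (n = -12024/((36*(-18))*(-15)) + (-19315 - 1*11880)/193 = -12024/((-648*(-15))) + (-19315 - 11880)*(1/193) = -12024/9720 - 31195*1/193 = -12024*1/9720 - 31195/193 = -167/135 - 31195/193 = -4243556/26055 ≈ -162.87)
((-313 - 17186) - 1256)/n = ((-313 - 17186) - 1256)/(-4243556/26055) = (-17499 - 1256)*(-26055/4243556) = -18755*(-26055/4243556) = 488661525/4243556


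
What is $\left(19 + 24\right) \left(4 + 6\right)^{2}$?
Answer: $4300$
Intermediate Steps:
$\left(19 + 24\right) \left(4 + 6\right)^{2} = 43 \cdot 10^{2} = 43 \cdot 100 = 4300$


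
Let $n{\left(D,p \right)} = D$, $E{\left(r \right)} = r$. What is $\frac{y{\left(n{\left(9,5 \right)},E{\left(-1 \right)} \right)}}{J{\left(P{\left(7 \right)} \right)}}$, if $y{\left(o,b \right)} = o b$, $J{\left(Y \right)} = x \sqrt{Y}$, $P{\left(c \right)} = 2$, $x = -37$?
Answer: $\frac{9 \sqrt{2}}{74} \approx 0.172$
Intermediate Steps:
$J{\left(Y \right)} = - 37 \sqrt{Y}$
$y{\left(o,b \right)} = b o$
$\frac{y{\left(n{\left(9,5 \right)},E{\left(-1 \right)} \right)}}{J{\left(P{\left(7 \right)} \right)}} = \frac{\left(-1\right) 9}{\left(-37\right) \sqrt{2}} = - 9 \left(- \frac{\sqrt{2}}{74}\right) = \frac{9 \sqrt{2}}{74}$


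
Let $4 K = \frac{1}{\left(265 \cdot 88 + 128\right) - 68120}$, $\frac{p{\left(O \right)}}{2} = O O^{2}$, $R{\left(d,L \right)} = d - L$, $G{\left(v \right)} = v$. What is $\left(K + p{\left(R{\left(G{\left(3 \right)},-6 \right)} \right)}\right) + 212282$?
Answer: $\frac{38192773119}{178688} \approx 2.1374 \cdot 10^{5}$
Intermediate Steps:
$p{\left(O \right)} = 2 O^{3}$ ($p{\left(O \right)} = 2 O O^{2} = 2 O^{3}$)
$K = - \frac{1}{178688}$ ($K = \frac{1}{4 \left(\left(265 \cdot 88 + 128\right) - 68120\right)} = \frac{1}{4 \left(\left(23320 + 128\right) - 68120\right)} = \frac{1}{4 \left(23448 - 68120\right)} = \frac{1}{4 \left(-44672\right)} = \frac{1}{4} \left(- \frac{1}{44672}\right) = - \frac{1}{178688} \approx -5.5963 \cdot 10^{-6}$)
$\left(K + p{\left(R{\left(G{\left(3 \right)},-6 \right)} \right)}\right) + 212282 = \left(- \frac{1}{178688} + 2 \left(3 - -6\right)^{3}\right) + 212282 = \left(- \frac{1}{178688} + 2 \left(3 + 6\right)^{3}\right) + 212282 = \left(- \frac{1}{178688} + 2 \cdot 9^{3}\right) + 212282 = \left(- \frac{1}{178688} + 2 \cdot 729\right) + 212282 = \left(- \frac{1}{178688} + 1458\right) + 212282 = \frac{260527103}{178688} + 212282 = \frac{38192773119}{178688}$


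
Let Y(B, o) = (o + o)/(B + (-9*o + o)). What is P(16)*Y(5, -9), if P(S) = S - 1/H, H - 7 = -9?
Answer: -27/7 ≈ -3.8571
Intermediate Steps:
H = -2 (H = 7 - 9 = -2)
P(S) = ½ + S (P(S) = S - 1/(-2) = S - 1*(-½) = S + ½ = ½ + S)
Y(B, o) = 2*o/(B - 8*o) (Y(B, o) = (2*o)/(B - 8*o) = 2*o/(B - 8*o))
P(16)*Y(5, -9) = (½ + 16)*(2*(-9)/(5 - 8*(-9))) = 33*(2*(-9)/(5 + 72))/2 = 33*(2*(-9)/77)/2 = 33*(2*(-9)*(1/77))/2 = (33/2)*(-18/77) = -27/7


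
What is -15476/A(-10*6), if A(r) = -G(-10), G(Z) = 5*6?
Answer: 7738/15 ≈ 515.87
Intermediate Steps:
G(Z) = 30
A(r) = -30 (A(r) = -1*30 = -30)
-15476/A(-10*6) = -15476/(-30) = -15476*(-1/30) = 7738/15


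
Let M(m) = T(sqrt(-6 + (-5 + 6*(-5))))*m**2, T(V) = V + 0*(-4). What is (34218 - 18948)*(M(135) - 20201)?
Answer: -308469270 + 278295750*I*sqrt(41) ≈ -3.0847e+8 + 1.782e+9*I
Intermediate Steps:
T(V) = V (T(V) = V + 0 = V)
M(m) = I*sqrt(41)*m**2 (M(m) = sqrt(-6 + (-5 + 6*(-5)))*m**2 = sqrt(-6 + (-5 - 30))*m**2 = sqrt(-6 - 35)*m**2 = sqrt(-41)*m**2 = (I*sqrt(41))*m**2 = I*sqrt(41)*m**2)
(34218 - 18948)*(M(135) - 20201) = (34218 - 18948)*(I*sqrt(41)*135**2 - 20201) = 15270*(I*sqrt(41)*18225 - 20201) = 15270*(18225*I*sqrt(41) - 20201) = 15270*(-20201 + 18225*I*sqrt(41)) = -308469270 + 278295750*I*sqrt(41)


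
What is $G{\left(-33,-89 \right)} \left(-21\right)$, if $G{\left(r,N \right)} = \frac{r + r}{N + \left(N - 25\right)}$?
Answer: $- \frac{198}{29} \approx -6.8276$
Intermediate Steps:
$G{\left(r,N \right)} = \frac{2 r}{-25 + 2 N}$ ($G{\left(r,N \right)} = \frac{2 r}{N + \left(-25 + N\right)} = \frac{2 r}{-25 + 2 N}$)
$G{\left(-33,-89 \right)} \left(-21\right) = 2 \left(-33\right) \frac{1}{-25 + 2 \left(-89\right)} \left(-21\right) = 2 \left(-33\right) \frac{1}{-25 - 178} \left(-21\right) = 2 \left(-33\right) \frac{1}{-203} \left(-21\right) = 2 \left(-33\right) \left(- \frac{1}{203}\right) \left(-21\right) = \frac{66}{203} \left(-21\right) = - \frac{198}{29}$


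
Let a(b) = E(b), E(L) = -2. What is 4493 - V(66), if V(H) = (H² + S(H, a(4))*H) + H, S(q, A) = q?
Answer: -4285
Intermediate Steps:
a(b) = -2
V(H) = H + 2*H² (V(H) = (H² + H*H) + H = (H² + H²) + H = 2*H² + H = H + 2*H²)
4493 - V(66) = 4493 - 66*(1 + 2*66) = 4493 - 66*(1 + 132) = 4493 - 66*133 = 4493 - 1*8778 = 4493 - 8778 = -4285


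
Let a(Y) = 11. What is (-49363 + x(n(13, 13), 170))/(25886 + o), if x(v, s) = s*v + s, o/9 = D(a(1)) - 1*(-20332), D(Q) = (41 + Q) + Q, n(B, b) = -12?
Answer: -51233/209441 ≈ -0.24462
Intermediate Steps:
D(Q) = 41 + 2*Q
o = 183555 (o = 9*((41 + 2*11) - 1*(-20332)) = 9*((41 + 22) + 20332) = 9*(63 + 20332) = 9*20395 = 183555)
x(v, s) = s + s*v
(-49363 + x(n(13, 13), 170))/(25886 + o) = (-49363 + 170*(1 - 12))/(25886 + 183555) = (-49363 + 170*(-11))/209441 = (-49363 - 1870)*(1/209441) = -51233*1/209441 = -51233/209441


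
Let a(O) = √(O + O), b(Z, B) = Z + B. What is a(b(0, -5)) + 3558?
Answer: 3558 + I*√10 ≈ 3558.0 + 3.1623*I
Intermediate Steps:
b(Z, B) = B + Z
a(O) = √2*√O (a(O) = √(2*O) = √2*√O)
a(b(0, -5)) + 3558 = √2*√(-5 + 0) + 3558 = √2*√(-5) + 3558 = √2*(I*√5) + 3558 = I*√10 + 3558 = 3558 + I*√10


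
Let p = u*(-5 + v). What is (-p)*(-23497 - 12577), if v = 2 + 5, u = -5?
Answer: -360740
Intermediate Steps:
v = 7
p = -10 (p = -5*(-5 + 7) = -5*2 = -10)
(-p)*(-23497 - 12577) = (-1*(-10))*(-23497 - 12577) = 10*(-36074) = -360740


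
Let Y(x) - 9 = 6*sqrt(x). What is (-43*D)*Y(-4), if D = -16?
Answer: 6192 + 8256*I ≈ 6192.0 + 8256.0*I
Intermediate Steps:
Y(x) = 9 + 6*sqrt(x)
(-43*D)*Y(-4) = (-43*(-16))*(9 + 6*sqrt(-4)) = 688*(9 + 6*(2*I)) = 688*(9 + 12*I) = 6192 + 8256*I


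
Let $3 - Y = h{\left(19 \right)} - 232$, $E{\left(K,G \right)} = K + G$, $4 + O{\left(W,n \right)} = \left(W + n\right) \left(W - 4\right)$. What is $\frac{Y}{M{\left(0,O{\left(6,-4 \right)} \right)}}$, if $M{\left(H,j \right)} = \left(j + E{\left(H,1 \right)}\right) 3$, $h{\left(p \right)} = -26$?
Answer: $87$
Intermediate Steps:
$O{\left(W,n \right)} = -4 + \left(-4 + W\right) \left(W + n\right)$ ($O{\left(W,n \right)} = -4 + \left(W + n\right) \left(W - 4\right) = -4 + \left(W + n\right) \left(-4 + W\right) = -4 + \left(-4 + W\right) \left(W + n\right)$)
$E{\left(K,G \right)} = G + K$
$M{\left(H,j \right)} = 3 + 3 H + 3 j$ ($M{\left(H,j \right)} = \left(j + \left(1 + H\right)\right) 3 = \left(1 + H + j\right) 3 = 3 + 3 H + 3 j$)
$Y = 261$ ($Y = 3 - \left(-26 - 232\right) = 3 - -258 = 3 + 258 = 261$)
$\frac{Y}{M{\left(0,O{\left(6,-4 \right)} \right)}} = \frac{261}{3 + 3 \cdot 0 + 3 \left(-4 + 6^{2} - 24 - -16 + 6 \left(-4\right)\right)} = \frac{261}{3 + 0 + 3 \left(-4 + 36 - 24 + 16 - 24\right)} = \frac{261}{3 + 0 + 3 \cdot 0} = \frac{261}{3 + 0 + 0} = \frac{261}{3} = 261 \cdot \frac{1}{3} = 87$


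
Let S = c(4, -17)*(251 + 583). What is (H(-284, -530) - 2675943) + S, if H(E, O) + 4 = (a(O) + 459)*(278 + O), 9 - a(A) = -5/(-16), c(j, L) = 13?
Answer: -11131849/4 ≈ -2.7830e+6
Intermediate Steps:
a(A) = 139/16 (a(A) = 9 - (-5)/(-16) = 9 - (-5)*(-1)/16 = 9 - 1*5/16 = 9 - 5/16 = 139/16)
H(E, O) = 1040105/8 + 7483*O/16 (H(E, O) = -4 + (139/16 + 459)*(278 + O) = -4 + 7483*(278 + O)/16 = -4 + (1040137/8 + 7483*O/16) = 1040105/8 + 7483*O/16)
S = 10842 (S = 13*(251 + 583) = 13*834 = 10842)
(H(-284, -530) - 2675943) + S = ((1040105/8 + (7483/16)*(-530)) - 2675943) + 10842 = ((1040105/8 - 1982995/8) - 2675943) + 10842 = (-471445/4 - 2675943) + 10842 = -11175217/4 + 10842 = -11131849/4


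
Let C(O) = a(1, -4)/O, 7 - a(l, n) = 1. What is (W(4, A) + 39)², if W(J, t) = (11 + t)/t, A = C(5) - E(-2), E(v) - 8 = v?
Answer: 819025/576 ≈ 1421.9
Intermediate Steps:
E(v) = 8 + v
a(l, n) = 6 (a(l, n) = 7 - 1*1 = 7 - 1 = 6)
C(O) = 6/O
A = -24/5 (A = 6/5 - (8 - 2) = 6*(⅕) - 1*6 = 6/5 - 6 = -24/5 ≈ -4.8000)
W(J, t) = (11 + t)/t
(W(4, A) + 39)² = ((11 - 24/5)/(-24/5) + 39)² = (-5/24*31/5 + 39)² = (-31/24 + 39)² = (905/24)² = 819025/576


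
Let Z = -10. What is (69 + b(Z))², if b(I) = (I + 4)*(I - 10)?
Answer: 35721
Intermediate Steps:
b(I) = (-10 + I)*(4 + I) (b(I) = (4 + I)*(-10 + I) = (-10 + I)*(4 + I))
(69 + b(Z))² = (69 + (-40 + (-10)² - 6*(-10)))² = (69 + (-40 + 100 + 60))² = (69 + 120)² = 189² = 35721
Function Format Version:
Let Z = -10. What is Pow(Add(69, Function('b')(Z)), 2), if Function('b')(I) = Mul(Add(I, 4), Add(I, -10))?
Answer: 35721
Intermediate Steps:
Function('b')(I) = Mul(Add(-10, I), Add(4, I)) (Function('b')(I) = Mul(Add(4, I), Add(-10, I)) = Mul(Add(-10, I), Add(4, I)))
Pow(Add(69, Function('b')(Z)), 2) = Pow(Add(69, Add(-40, Pow(-10, 2), Mul(-6, -10))), 2) = Pow(Add(69, Add(-40, 100, 60)), 2) = Pow(Add(69, 120), 2) = Pow(189, 2) = 35721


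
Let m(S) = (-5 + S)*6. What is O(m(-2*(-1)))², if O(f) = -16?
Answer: 256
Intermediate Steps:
m(S) = -30 + 6*S
O(m(-2*(-1)))² = (-16)² = 256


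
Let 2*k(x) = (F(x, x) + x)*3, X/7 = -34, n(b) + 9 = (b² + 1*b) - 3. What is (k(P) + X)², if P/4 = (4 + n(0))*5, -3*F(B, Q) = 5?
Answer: 923521/4 ≈ 2.3088e+5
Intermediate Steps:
F(B, Q) = -5/3 (F(B, Q) = -⅓*5 = -5/3)
n(b) = -12 + b + b² (n(b) = -9 + ((b² + 1*b) - 3) = -9 + ((b² + b) - 3) = -9 + ((b + b²) - 3) = -9 + (-3 + b + b²) = -12 + b + b²)
X = -238 (X = 7*(-34) = -238)
P = -160 (P = 4*((4 + (-12 + 0 + 0²))*5) = 4*((4 + (-12 + 0 + 0))*5) = 4*((4 - 12)*5) = 4*(-8*5) = 4*(-40) = -160)
k(x) = -5/2 + 3*x/2 (k(x) = ((-5/3 + x)*3)/2 = (-5 + 3*x)/2 = -5/2 + 3*x/2)
(k(P) + X)² = ((-5/2 + (3/2)*(-160)) - 238)² = ((-5/2 - 240) - 238)² = (-485/2 - 238)² = (-961/2)² = 923521/4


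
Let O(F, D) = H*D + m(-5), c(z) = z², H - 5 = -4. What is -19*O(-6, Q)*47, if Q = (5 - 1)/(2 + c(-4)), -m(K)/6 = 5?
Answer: 239324/9 ≈ 26592.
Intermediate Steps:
H = 1 (H = 5 - 4 = 1)
m(K) = -30 (m(K) = -6*5 = -30)
Q = 2/9 (Q = (5 - 1)/(2 + (-4)²) = 4/(2 + 16) = 4/18 = 4*(1/18) = 2/9 ≈ 0.22222)
O(F, D) = -30 + D (O(F, D) = 1*D - 30 = D - 30 = -30 + D)
-19*O(-6, Q)*47 = -19*(-30 + 2/9)*47 = -19*(-268/9)*47 = (5092/9)*47 = 239324/9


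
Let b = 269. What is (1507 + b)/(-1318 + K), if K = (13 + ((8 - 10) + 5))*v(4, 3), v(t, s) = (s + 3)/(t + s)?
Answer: -6216/4565 ≈ -1.3617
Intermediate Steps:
v(t, s) = (3 + s)/(s + t)
K = 96/7 (K = (13 + ((8 - 10) + 5))*((3 + 3)/(3 + 4)) = (13 + (-2 + 5))*(6/7) = (13 + 3)*((⅐)*6) = 16*(6/7) = 96/7 ≈ 13.714)
(1507 + b)/(-1318 + K) = (1507 + 269)/(-1318 + 96/7) = 1776/(-9130/7) = 1776*(-7/9130) = -6216/4565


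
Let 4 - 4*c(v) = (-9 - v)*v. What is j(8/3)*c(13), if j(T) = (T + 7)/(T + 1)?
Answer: 4205/22 ≈ 191.14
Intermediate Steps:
c(v) = 1 - v*(-9 - v)/4 (c(v) = 1 - (-9 - v)*v/4 = 1 - v*(-9 - v)/4)
j(T) = (7 + T)/(1 + T)
j(8/3)*c(13) = ((7 + 8/3)/(1 + 8/3))*(1 + (¼)*13² + (9/4)*13) = ((7 + 8*(⅓))/(1 + 8*(⅓)))*(1 + (¼)*169 + 117/4) = ((7 + 8/3)/(1 + 8/3))*(1 + 169/4 + 117/4) = ((29/3)/(11/3))*(145/2) = ((3/11)*(29/3))*(145/2) = (29/11)*(145/2) = 4205/22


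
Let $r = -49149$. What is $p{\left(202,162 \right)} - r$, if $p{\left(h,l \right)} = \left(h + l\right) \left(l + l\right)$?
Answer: $167085$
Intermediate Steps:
$p{\left(h,l \right)} = 2 l \left(h + l\right)$ ($p{\left(h,l \right)} = \left(h + l\right) 2 l = 2 l \left(h + l\right)$)
$p{\left(202,162 \right)} - r = 2 \cdot 162 \left(202 + 162\right) - -49149 = 2 \cdot 162 \cdot 364 + 49149 = 117936 + 49149 = 167085$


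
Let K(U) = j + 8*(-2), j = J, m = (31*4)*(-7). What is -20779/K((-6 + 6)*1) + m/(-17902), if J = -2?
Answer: 186000641/161118 ≈ 1154.4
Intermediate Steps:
m = -868 (m = 124*(-7) = -868)
j = -2
K(U) = -18 (K(U) = -2 + 8*(-2) = -2 - 16 = -18)
-20779/K((-6 + 6)*1) + m/(-17902) = -20779/(-18) - 868/(-17902) = -20779*(-1/18) - 868*(-1/17902) = 20779/18 + 434/8951 = 186000641/161118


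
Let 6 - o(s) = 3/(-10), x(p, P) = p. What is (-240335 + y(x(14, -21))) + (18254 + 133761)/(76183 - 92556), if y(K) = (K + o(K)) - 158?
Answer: -39374115321/163730 ≈ -2.4048e+5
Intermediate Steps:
o(s) = 63/10 (o(s) = 6 - 3/(-10) = 6 - 3*(-1)/10 = 6 - 1*(-3/10) = 6 + 3/10 = 63/10)
y(K) = -1517/10 + K (y(K) = (K + 63/10) - 158 = (63/10 + K) - 158 = -1517/10 + K)
(-240335 + y(x(14, -21))) + (18254 + 133761)/(76183 - 92556) = (-240335 + (-1517/10 + 14)) + (18254 + 133761)/(76183 - 92556) = (-240335 - 1377/10) + 152015/(-16373) = -2404727/10 + 152015*(-1/16373) = -2404727/10 - 152015/16373 = -39374115321/163730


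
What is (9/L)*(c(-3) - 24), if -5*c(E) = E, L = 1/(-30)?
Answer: 6318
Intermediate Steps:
L = -1/30 ≈ -0.033333
c(E) = -E/5
(9/L)*(c(-3) - 24) = (9/(-1/30))*(-⅕*(-3) - 24) = (9*(-30))*(⅗ - 24) = -270*(-117/5) = 6318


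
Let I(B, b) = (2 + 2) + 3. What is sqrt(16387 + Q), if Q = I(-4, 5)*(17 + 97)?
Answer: sqrt(17185) ≈ 131.09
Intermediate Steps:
I(B, b) = 7 (I(B, b) = 4 + 3 = 7)
Q = 798 (Q = 7*(17 + 97) = 7*114 = 798)
sqrt(16387 + Q) = sqrt(16387 + 798) = sqrt(17185)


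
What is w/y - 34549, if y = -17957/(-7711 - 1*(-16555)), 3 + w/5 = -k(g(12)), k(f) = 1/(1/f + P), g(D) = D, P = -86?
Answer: -639492439363/18513667 ≈ -34542.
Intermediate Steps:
k(f) = 1/(-86 + 1/f) (k(f) = 1/(1/f - 86) = 1/(-86 + 1/f))
w = -15405/1031 (w = -15 + 5*(-(-1)*12/(-1 + 86*12)) = -15 + 5*(-(-1)*12/(-1 + 1032)) = -15 + 5*(-(-1)*12/1031) = -15 + 5*(-1*(-12/1031)) = -15 + 5*(12/1031) = -15 + 60/1031 = -15405/1031 ≈ -14.942)
y = -17957/8844 (y = -17957/(-7711 + 16555) = -17957/8844 ≈ -2.0304)
w/y - 34549 = -15405/(1031*(-17957/8844)) - 34549 = -15405/1031*(-8844/17957) - 34549 = 136241820/18513667 - 34549 = -639492439363/18513667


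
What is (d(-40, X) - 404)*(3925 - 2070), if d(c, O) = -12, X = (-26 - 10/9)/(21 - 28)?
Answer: -771680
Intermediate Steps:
X = 244/63 (X = (-26 - 10*⅑)/(-7) = (-26 - 10/9)*(-⅐) = -244/9*(-⅐) = 244/63 ≈ 3.8730)
(d(-40, X) - 404)*(3925 - 2070) = (-12 - 404)*(3925 - 2070) = -416*1855 = -771680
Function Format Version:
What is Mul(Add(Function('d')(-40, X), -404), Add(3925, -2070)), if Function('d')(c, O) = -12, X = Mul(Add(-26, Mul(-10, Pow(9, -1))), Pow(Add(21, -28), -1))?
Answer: -771680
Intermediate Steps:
X = Rational(244, 63) (X = Mul(Add(-26, Mul(-10, Rational(1, 9))), Pow(-7, -1)) = Mul(Add(-26, Rational(-10, 9)), Rational(-1, 7)) = Mul(Rational(-244, 9), Rational(-1, 7)) = Rational(244, 63) ≈ 3.8730)
Mul(Add(Function('d')(-40, X), -404), Add(3925, -2070)) = Mul(Add(-12, -404), Add(3925, -2070)) = Mul(-416, 1855) = -771680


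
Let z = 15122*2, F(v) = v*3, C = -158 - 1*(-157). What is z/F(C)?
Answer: -30244/3 ≈ -10081.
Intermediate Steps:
C = -1 (C = -158 + 157 = -1)
F(v) = 3*v
z = 30244
z/F(C) = 30244/((3*(-1))) = 30244/(-3) = 30244*(-1/3) = -30244/3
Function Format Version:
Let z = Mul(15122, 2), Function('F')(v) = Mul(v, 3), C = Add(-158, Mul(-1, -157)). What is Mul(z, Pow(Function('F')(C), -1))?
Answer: Rational(-30244, 3) ≈ -10081.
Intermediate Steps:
C = -1 (C = Add(-158, 157) = -1)
Function('F')(v) = Mul(3, v)
z = 30244
Mul(z, Pow(Function('F')(C), -1)) = Mul(30244, Pow(Mul(3, -1), -1)) = Mul(30244, Pow(-3, -1)) = Mul(30244, Rational(-1, 3)) = Rational(-30244, 3)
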